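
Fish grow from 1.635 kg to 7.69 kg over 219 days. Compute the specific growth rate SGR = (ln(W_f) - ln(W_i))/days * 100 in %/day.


ln(W_f) = ln(7.69) = 2.0399208
ln(W_i) = ln(1.635) = 0.4916428
ln(W_f) - ln(W_i) = 2.0399208 - 0.4916428 = 1.548278
SGR = 1.548278 / 219 * 100 = 0.706976 %/day

0.706976 %/day


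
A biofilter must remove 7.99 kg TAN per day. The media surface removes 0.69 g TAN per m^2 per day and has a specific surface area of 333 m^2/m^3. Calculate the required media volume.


A = 7.99*1000 / 0.69 = 11579.71 m^2
V = 11579.71 / 333 = 34.7739

34.7739 m^3


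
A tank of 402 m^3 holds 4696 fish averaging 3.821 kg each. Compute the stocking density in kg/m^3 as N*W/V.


Total biomass = 4696 fish * 3.821 kg = 17943.416 kg
Density = total biomass / volume = 17943.416 / 402 = 44.6354 kg/m^3

44.6354 kg/m^3


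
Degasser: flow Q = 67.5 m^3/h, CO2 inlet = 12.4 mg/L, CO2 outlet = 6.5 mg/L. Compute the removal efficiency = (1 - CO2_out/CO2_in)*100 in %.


CO2_out / CO2_in = 6.5 / 12.4 = 0.52419355
Fraction remaining = 0.52419355
efficiency = (1 - 0.52419355) * 100 = 47.5806 %

47.5806 %


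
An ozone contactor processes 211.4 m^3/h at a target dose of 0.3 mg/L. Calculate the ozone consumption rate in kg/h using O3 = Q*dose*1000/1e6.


O3 demand (mg/h) = Q * dose * 1000 = 211.4 * 0.3 * 1000 = 63420 mg/h
Convert mg to kg: 63420 / 1e6 = 0.06342 kg/h

0.06342 kg/h


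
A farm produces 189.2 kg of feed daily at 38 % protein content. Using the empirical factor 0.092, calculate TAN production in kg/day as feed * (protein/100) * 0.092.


Protein in feed = 189.2 * 38/100 = 71.896 kg/day
TAN = protein * 0.092 = 71.896 * 0.092 = 6.614432 kg/day

6.614432 kg/day


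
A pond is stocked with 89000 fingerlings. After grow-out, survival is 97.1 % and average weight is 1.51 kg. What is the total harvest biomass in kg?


Survivors = 89000 * 97.1/100 = 86419 fish
Harvest biomass = survivors * W_f = 86419 * 1.51 = 130492.69 kg

130492.69 kg


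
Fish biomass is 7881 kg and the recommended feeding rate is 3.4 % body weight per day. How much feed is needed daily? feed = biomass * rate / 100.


Feeding rate fraction = 3.4% / 100 = 0.034
Daily feed = 7881 kg * 0.034 = 267.954 kg/day

267.954 kg/day


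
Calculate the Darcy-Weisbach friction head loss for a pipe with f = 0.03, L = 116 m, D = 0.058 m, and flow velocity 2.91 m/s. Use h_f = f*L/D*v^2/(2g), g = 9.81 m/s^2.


v^2 = 2.91^2 = 8.4681 m^2/s^2
L/D = 116/0.058 = 2000
h_f = f*(L/D)*v^2/(2g) = 0.03 * 2000 * 8.4681 / 19.62 = 25.8963 m

25.8963 m


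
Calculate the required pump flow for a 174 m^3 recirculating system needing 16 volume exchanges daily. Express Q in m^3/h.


Daily recirculation volume = 174 m^3 * 16 = 2784 m^3/day
Flow rate Q = daily volume / 24 h = 2784 / 24 = 116 m^3/h

116 m^3/h


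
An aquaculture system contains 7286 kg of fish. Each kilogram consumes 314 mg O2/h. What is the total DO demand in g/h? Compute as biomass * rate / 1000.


Total O2 consumption (mg/h) = 7286 kg * 314 mg/(kg*h) = 2287804 mg/h
Convert to g/h: 2287804 / 1000 = 2287.804 g/h

2287.804 g/h


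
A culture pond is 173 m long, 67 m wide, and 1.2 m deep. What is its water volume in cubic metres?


Base area = L * W = 173 * 67 = 11591 m^2
Volume = area * depth = 11591 * 1.2 = 13909.2 m^3

13909.2 m^3


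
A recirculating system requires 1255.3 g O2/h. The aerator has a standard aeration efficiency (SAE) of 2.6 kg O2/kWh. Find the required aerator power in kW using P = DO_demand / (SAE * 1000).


SAE in g O2/kWh = 2.6 * 1000 = 2600 g/kWh
P = DO_demand / SAE_g = 1255.3 / 2600 = 0.482808 kW

0.482808 kW


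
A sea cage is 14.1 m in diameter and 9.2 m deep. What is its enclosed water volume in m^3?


r = d/2 = 14.1/2 = 7.05 m
Base area = pi*r^2 = pi*7.05^2 = 156.14501 m^2
Volume = 156.14501 * 9.2 = 1436.53 m^3

1436.53 m^3


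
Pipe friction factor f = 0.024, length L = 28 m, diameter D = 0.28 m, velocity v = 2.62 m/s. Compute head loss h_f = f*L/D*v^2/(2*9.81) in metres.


v^2 = 2.62^2 = 6.8644 m^2/s^2
L/D = 28/0.28 = 100
h_f = f*(L/D)*v^2/(2g) = 0.024 * 100 * 6.8644 / 19.62 = 0.839682 m

0.839682 m


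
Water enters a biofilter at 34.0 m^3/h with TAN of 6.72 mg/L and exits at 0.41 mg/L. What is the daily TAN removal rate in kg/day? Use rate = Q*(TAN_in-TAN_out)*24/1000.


Concentration drop: TAN_in - TAN_out = 6.72 - 0.41 = 6.31 mg/L
Hourly TAN removed = Q * dTAN = 34.0 m^3/h * 6.31 mg/L = 214.54 g/h  (m^3/h * mg/L = g/h)
Daily TAN removed = 214.54 * 24 = 5148.96 g/day
Convert to kg/day: 5148.96 / 1000 = 5.14896 kg/day

5.14896 kg/day


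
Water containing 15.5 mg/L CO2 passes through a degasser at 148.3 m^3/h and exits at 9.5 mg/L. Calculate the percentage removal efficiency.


CO2_out / CO2_in = 9.5 / 15.5 = 0.61290323
Fraction remaining = 0.61290323
efficiency = (1 - 0.61290323) * 100 = 38.7097 %

38.7097 %


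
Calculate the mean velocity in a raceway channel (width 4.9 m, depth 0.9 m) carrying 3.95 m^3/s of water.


Cross-sectional area = W * d = 4.9 * 0.9 = 4.41 m^2
Velocity = Q / A = 3.95 / 4.41 = 0.895692 m/s

0.895692 m/s


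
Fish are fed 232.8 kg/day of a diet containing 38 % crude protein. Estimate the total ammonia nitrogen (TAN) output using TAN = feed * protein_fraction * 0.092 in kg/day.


Protein in feed = 232.8 * 38/100 = 88.464 kg/day
TAN = protein * 0.092 = 88.464 * 0.092 = 8.138688 kg/day

8.138688 kg/day


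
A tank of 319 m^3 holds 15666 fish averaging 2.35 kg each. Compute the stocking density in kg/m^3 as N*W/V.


Total biomass = 15666 fish * 2.35 kg = 36815.1 kg
Density = total biomass / volume = 36815.1 / 319 = 115.408 kg/m^3

115.408 kg/m^3


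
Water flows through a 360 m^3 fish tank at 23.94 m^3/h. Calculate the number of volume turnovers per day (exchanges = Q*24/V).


Daily flow volume = 23.94 m^3/h * 24 h = 574.56 m^3/day
Exchanges = daily flow / tank volume = 574.56 / 360 = 1.596 exchanges/day

1.596 exchanges/day


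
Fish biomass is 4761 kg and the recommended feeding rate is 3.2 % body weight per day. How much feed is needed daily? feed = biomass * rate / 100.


Feeding rate fraction = 3.2% / 100 = 0.032
Daily feed = 4761 kg * 0.032 = 152.352 kg/day

152.352 kg/day


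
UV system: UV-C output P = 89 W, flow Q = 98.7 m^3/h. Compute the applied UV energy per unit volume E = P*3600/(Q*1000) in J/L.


Energy delivered per hour = 89 W * 3600 s = 320400 J/h
Volume treated per hour = 98.7 m^3/h * 1000 = 98700 L/h
dose = 320400 / 98700 = 3.2462 J/L

3.2462 J/L


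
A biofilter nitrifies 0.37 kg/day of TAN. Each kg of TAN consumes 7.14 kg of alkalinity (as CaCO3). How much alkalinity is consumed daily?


Alkalinity factor: 7.14 kg CaCO3 consumed per kg TAN nitrified
alk = 0.37 kg TAN * 7.14 = 2.6418 kg CaCO3/day

2.6418 kg CaCO3/day


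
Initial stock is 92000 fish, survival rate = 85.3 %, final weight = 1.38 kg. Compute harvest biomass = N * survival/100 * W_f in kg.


Survivors = 92000 * 85.3/100 = 78476 fish
Harvest biomass = survivors * W_f = 78476 * 1.38 = 108296.88 kg

108296.88 kg


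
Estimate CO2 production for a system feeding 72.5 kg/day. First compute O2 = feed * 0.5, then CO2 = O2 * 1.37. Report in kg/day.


O2 = 72.5 * 0.5 = 36.25
CO2 = 36.25 * 1.37 = 49.6625

49.6625 kg/day


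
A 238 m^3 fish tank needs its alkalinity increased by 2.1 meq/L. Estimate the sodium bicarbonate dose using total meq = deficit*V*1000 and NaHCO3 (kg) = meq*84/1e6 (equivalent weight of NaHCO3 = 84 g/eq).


Tank volume in L = 238 m^3 * 1000 = 238000 L
Total meq required = 2.1 meq/L * 238000 L = 499800 meq
NaHCO3 mass = 499800 meq * 84 mg/meq / 1e6 = 41.9832 kg

41.9832 kg


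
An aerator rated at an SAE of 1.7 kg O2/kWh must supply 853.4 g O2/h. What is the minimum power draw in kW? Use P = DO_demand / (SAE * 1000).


SAE in g O2/kWh = 1.7 * 1000 = 1700 g/kWh
P = DO_demand / SAE_g = 853.4 / 1700 = 0.502 kW

0.502 kW


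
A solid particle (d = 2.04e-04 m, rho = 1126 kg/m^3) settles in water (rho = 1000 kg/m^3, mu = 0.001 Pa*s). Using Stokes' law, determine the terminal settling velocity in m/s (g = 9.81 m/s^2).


Density difference: rho_p - rho_f = 1126 - 1000 = 126 kg/m^3
d^2 = (2.04e-04)^2 = 4.1616e-08 m^2
Numerator = (rho_p - rho_f) * g * d^2 = 126 * 9.81 * 4.1616e-08 = 5.1439873e-05
Denominator = 18 * mu = 18 * 0.001 = 0.018
v_s = 5.1439873e-05 / 0.018 = 0.00285777 m/s
Check: Re = rho_f * v_s * d / mu = 1000 * 0.00285777 * 2.04e-04 / 0.001 = 0.583 < 1, so Stokes' law applies.

0.00285777 m/s


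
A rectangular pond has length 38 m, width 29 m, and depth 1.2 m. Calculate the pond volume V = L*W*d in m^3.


Base area = L * W = 38 * 29 = 1102 m^2
Volume = area * depth = 1102 * 1.2 = 1322.4 m^3

1322.4 m^3


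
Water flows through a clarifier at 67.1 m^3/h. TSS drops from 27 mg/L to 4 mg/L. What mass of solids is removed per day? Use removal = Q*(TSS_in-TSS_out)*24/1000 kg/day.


Concentration drop: TSS_in - TSS_out = 27 - 4 = 23 mg/L
Hourly solids removed = Q * dTSS = 67.1 m^3/h * 23 mg/L = 1543.3 g/h  (m^3/h * mg/L = g/h)
Daily solids removed = 1543.3 * 24 = 37039.2 g/day
Convert g to kg: 37039.2 / 1000 = 37.0392 kg/day

37.0392 kg/day


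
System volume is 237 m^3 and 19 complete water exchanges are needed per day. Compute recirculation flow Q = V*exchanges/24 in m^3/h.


Daily recirculation volume = 237 m^3 * 19 = 4503 m^3/day
Flow rate Q = daily volume / 24 h = 4503 / 24 = 187.625 m^3/h

187.625 m^3/h


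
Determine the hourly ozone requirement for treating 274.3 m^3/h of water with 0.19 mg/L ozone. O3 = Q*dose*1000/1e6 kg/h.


O3 demand (mg/h) = Q * dose * 1000 = 274.3 * 0.19 * 1000 = 52117 mg/h
Convert mg to kg: 52117 / 1e6 = 0.052117 kg/h

0.052117 kg/h


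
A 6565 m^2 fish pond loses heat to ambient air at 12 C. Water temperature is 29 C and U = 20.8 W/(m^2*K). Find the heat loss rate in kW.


Temperature difference dT = 29 - 12 = 17 K
Heat loss (W) = U * A * dT = 20.8 * 6565 * 17 = 2321384 W
Convert to kW: 2321384 / 1000 = 2321.384 kW

2321.384 kW


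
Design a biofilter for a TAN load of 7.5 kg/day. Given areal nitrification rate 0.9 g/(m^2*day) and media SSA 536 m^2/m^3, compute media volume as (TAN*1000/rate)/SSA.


A = 7.5*1000 / 0.9 = 8333.3333 m^2
V = 8333.3333 / 536 = 15.5473

15.5473 m^3


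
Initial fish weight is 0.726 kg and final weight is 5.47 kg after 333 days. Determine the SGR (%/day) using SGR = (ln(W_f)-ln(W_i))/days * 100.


ln(W_f) = ln(5.47) = 1.6992786
ln(W_i) = ln(0.726) = -0.32020526
ln(W_f) - ln(W_i) = 1.6992786 - -0.32020526 = 2.0194839
SGR = 2.0194839 / 333 * 100 = 0.606452 %/day

0.606452 %/day


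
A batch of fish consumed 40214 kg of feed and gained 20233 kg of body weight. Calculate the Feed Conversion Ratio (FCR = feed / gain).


FCR = feed consumed / weight gained
FCR = 40214 kg / 20233 kg = 1.98755

1.98755


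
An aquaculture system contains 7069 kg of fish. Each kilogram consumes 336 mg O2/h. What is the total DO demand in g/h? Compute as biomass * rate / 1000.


Total O2 consumption (mg/h) = 7069 kg * 336 mg/(kg*h) = 2375184 mg/h
Convert to g/h: 2375184 / 1000 = 2375.184 g/h

2375.184 g/h


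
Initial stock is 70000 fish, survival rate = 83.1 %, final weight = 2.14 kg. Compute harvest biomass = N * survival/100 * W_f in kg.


Survivors = 70000 * 83.1/100 = 58170 fish
Harvest biomass = survivors * W_f = 58170 * 2.14 = 124483.8 kg

124483.8 kg


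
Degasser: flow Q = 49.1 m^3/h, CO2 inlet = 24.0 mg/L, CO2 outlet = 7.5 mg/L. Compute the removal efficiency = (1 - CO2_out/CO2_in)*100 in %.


CO2_out / CO2_in = 7.5 / 24.0 = 0.3125
Fraction remaining = 0.3125
efficiency = (1 - 0.3125) * 100 = 68.75 %

68.75 %


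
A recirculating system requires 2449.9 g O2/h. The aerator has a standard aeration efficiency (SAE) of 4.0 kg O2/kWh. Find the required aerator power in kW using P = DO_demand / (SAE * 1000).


SAE in g O2/kWh = 4.0 * 1000 = 4000 g/kWh
P = DO_demand / SAE_g = 2449.9 / 4000 = 0.612475 kW

0.612475 kW


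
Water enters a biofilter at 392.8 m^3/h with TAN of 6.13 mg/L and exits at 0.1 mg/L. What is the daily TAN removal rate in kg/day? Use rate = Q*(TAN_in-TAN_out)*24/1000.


Concentration drop: TAN_in - TAN_out = 6.13 - 0.1 = 6.03 mg/L
Hourly TAN removed = Q * dTAN = 392.8 m^3/h * 6.03 mg/L = 2368.584 g/h  (m^3/h * mg/L = g/h)
Daily TAN removed = 2368.584 * 24 = 56846.016 g/day
Convert to kg/day: 56846.016 / 1000 = 56.846016 kg/day

56.846016 kg/day


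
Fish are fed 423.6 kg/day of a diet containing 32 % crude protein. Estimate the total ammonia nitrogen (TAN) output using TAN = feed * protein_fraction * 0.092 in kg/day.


Protein in feed = 423.6 * 32/100 = 135.552 kg/day
TAN = protein * 0.092 = 135.552 * 0.092 = 12.470784 kg/day

12.470784 kg/day


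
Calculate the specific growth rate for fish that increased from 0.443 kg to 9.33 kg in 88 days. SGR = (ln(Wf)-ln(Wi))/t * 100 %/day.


ln(W_f) = ln(9.33) = 2.233235
ln(W_i) = ln(0.443) = -0.81418551
ln(W_f) - ln(W_i) = 2.233235 - -0.81418551 = 3.0474205
SGR = 3.0474205 / 88 * 100 = 3.46298 %/day

3.46298 %/day


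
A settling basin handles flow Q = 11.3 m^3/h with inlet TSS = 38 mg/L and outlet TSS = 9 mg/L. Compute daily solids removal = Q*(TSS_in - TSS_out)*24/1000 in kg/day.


Concentration drop: TSS_in - TSS_out = 38 - 9 = 29 mg/L
Hourly solids removed = Q * dTSS = 11.3 m^3/h * 29 mg/L = 327.7 g/h  (m^3/h * mg/L = g/h)
Daily solids removed = 327.7 * 24 = 7864.8 g/day
Convert g to kg: 7864.8 / 1000 = 7.8648 kg/day

7.8648 kg/day


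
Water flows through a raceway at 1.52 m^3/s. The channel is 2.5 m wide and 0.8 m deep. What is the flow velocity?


Cross-sectional area = W * d = 2.5 * 0.8 = 2 m^2
Velocity = Q / A = 1.52 / 2 = 0.76 m/s

0.76 m/s


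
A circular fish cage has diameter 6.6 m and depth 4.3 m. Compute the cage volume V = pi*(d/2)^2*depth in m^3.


r = d/2 = 6.6/2 = 3.3 m
Base area = pi*r^2 = pi*3.3^2 = 34.211944 m^2
Volume = 34.211944 * 4.3 = 147.111 m^3

147.111 m^3


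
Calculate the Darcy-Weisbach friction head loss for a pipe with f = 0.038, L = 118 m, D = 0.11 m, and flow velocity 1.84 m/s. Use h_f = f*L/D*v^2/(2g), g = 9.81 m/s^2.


v^2 = 1.84^2 = 3.3856 m^2/s^2
L/D = 118/0.11 = 1072.7273
h_f = f*(L/D)*v^2/(2g) = 0.038 * 1072.7273 * 3.3856 / 19.62 = 7.03412 m

7.03412 m


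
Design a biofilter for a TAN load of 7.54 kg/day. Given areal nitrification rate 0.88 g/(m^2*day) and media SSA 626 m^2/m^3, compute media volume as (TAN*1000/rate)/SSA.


A = 7.54*1000 / 0.88 = 8568.1818 m^2
V = 8568.1818 / 626 = 13.6872

13.6872 m^3


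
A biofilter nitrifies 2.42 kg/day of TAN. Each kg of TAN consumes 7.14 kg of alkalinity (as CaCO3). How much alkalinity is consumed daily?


Alkalinity factor: 7.14 kg CaCO3 consumed per kg TAN nitrified
alk = 2.42 kg TAN * 7.14 = 17.2788 kg CaCO3/day

17.2788 kg CaCO3/day


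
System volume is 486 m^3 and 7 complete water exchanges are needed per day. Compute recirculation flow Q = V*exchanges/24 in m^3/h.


Daily recirculation volume = 486 m^3 * 7 = 3402 m^3/day
Flow rate Q = daily volume / 24 h = 3402 / 24 = 141.75 m^3/h

141.75 m^3/h


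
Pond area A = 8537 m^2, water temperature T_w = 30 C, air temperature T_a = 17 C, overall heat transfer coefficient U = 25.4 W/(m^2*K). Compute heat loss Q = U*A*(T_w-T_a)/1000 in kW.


Temperature difference dT = 30 - 17 = 13 K
Heat loss (W) = U * A * dT = 25.4 * 8537 * 13 = 2818917.4 W
Convert to kW: 2818917.4 / 1000 = 2818.9174 kW

2818.9174 kW


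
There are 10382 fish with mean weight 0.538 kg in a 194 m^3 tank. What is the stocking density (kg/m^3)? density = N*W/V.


Total biomass = 10382 fish * 0.538 kg = 5585.516 kg
Density = total biomass / volume = 5585.516 / 194 = 28.7913 kg/m^3

28.7913 kg/m^3


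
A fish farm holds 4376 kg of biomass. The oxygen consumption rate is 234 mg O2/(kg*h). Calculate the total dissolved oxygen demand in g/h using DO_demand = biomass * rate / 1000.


Total O2 consumption (mg/h) = 4376 kg * 234 mg/(kg*h) = 1023984 mg/h
Convert to g/h: 1023984 / 1000 = 1023.984 g/h

1023.984 g/h


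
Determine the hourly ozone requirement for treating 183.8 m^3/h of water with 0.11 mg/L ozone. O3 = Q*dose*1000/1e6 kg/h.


O3 demand (mg/h) = Q * dose * 1000 = 183.8 * 0.11 * 1000 = 20218 mg/h
Convert mg to kg: 20218 / 1e6 = 0.020218 kg/h

0.020218 kg/h


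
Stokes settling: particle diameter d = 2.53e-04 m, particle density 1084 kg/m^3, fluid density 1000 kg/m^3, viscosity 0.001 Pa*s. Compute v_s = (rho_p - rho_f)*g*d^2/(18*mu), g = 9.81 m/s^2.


Density difference: rho_p - rho_f = 1084 - 1000 = 84 kg/m^3
d^2 = (2.53e-04)^2 = 6.4009e-08 m^2
Numerator = (rho_p - rho_f) * g * d^2 = 84 * 9.81 * 6.4009e-08 = 5.2745976e-05
Denominator = 18 * mu = 18 * 0.001 = 0.018
v_s = 5.2745976e-05 / 0.018 = 0.00293033 m/s
Check: Re = rho_f * v_s * d / mu = 1000 * 0.00293033 * 2.53e-04 / 0.001 = 0.741 < 1, so Stokes' law applies.

0.00293033 m/s


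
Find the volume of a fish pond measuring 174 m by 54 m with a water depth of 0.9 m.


Base area = L * W = 174 * 54 = 9396 m^2
Volume = area * depth = 9396 * 0.9 = 8456.4 m^3

8456.4 m^3


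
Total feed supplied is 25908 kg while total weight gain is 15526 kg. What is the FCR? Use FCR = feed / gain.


FCR = feed consumed / weight gained
FCR = 25908 kg / 15526 kg = 1.66868

1.66868


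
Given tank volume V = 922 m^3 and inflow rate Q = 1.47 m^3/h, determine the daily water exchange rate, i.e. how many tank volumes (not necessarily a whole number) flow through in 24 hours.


Daily flow volume = 1.47 m^3/h * 24 h = 35.28 m^3/day
Exchanges = daily flow / tank volume = 35.28 / 922 = 0.0382646 exchanges/day

0.0382646 exchanges/day


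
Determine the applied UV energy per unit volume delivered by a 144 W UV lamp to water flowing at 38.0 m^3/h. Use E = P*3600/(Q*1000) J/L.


Energy delivered per hour = 144 W * 3600 s = 518400 J/h
Volume treated per hour = 38.0 m^3/h * 1000 = 38000 L/h
dose = 518400 / 38000 = 13.6421 J/L

13.6421 J/L


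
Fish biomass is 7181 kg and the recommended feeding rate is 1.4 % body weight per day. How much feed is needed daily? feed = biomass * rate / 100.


Feeding rate fraction = 1.4% / 100 = 0.014
Daily feed = 7181 kg * 0.014 = 100.534 kg/day

100.534 kg/day


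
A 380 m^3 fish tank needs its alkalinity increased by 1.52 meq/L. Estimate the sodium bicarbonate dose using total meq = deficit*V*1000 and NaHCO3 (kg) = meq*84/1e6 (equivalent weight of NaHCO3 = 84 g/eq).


Tank volume in L = 380 m^3 * 1000 = 380000 L
Total meq required = 1.52 meq/L * 380000 L = 577600 meq
NaHCO3 mass = 577600 meq * 84 mg/meq / 1e6 = 48.5184 kg

48.5184 kg


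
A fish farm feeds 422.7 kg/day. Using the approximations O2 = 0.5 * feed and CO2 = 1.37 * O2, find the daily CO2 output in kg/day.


O2 = 422.7 * 0.5 = 211.35
CO2 = 211.35 * 1.37 = 289.5495

289.5495 kg/day


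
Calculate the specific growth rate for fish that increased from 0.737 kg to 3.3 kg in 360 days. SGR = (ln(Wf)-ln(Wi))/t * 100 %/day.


ln(W_f) = ln(3.3) = 1.1939225
ln(W_i) = ln(0.737) = -0.30516739
ln(W_f) - ln(W_i) = 1.1939225 - -0.30516739 = 1.4990899
SGR = 1.4990899 / 360 * 100 = 0.416414 %/day

0.416414 %/day


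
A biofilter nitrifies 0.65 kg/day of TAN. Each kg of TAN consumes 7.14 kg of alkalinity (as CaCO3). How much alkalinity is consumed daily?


Alkalinity factor: 7.14 kg CaCO3 consumed per kg TAN nitrified
alk = 0.65 kg TAN * 7.14 = 4.641 kg CaCO3/day

4.641 kg CaCO3/day


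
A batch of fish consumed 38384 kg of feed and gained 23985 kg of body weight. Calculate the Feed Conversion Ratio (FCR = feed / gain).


FCR = feed consumed / weight gained
FCR = 38384 kg / 23985 kg = 1.60033

1.60033


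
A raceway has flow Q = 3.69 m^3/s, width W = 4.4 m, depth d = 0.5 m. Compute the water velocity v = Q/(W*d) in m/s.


Cross-sectional area = W * d = 4.4 * 0.5 = 2.2 m^2
Velocity = Q / A = 3.69 / 2.2 = 1.67727 m/s

1.67727 m/s


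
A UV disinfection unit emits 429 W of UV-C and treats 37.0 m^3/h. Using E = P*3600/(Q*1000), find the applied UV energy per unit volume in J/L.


Energy delivered per hour = 429 W * 3600 s = 1544400 J/h
Volume treated per hour = 37.0 m^3/h * 1000 = 37000 L/h
dose = 1544400 / 37000 = 41.7405 J/L

41.7405 J/L


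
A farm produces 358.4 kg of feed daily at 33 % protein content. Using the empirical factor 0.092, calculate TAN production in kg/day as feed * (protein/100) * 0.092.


Protein in feed = 358.4 * 33/100 = 118.272 kg/day
TAN = protein * 0.092 = 118.272 * 0.092 = 10.881024 kg/day

10.881024 kg/day


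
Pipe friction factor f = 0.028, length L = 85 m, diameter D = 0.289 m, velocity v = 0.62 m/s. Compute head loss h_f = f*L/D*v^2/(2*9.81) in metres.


v^2 = 0.62^2 = 0.3844 m^2/s^2
L/D = 85/0.289 = 294.11765
h_f = f*(L/D)*v^2/(2g) = 0.028 * 294.11765 * 0.3844 / 19.62 = 0.161348 m

0.161348 m


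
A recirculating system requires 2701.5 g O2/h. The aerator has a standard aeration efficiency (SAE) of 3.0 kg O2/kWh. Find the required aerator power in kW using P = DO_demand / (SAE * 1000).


SAE in g O2/kWh = 3.0 * 1000 = 3000 g/kWh
P = DO_demand / SAE_g = 2701.5 / 3000 = 0.9005 kW

0.9005 kW


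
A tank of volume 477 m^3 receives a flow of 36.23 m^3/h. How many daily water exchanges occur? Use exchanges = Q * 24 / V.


Daily flow volume = 36.23 m^3/h * 24 h = 869.52 m^3/day
Exchanges = daily flow / tank volume = 869.52 / 477 = 1.82289 exchanges/day

1.82289 exchanges/day


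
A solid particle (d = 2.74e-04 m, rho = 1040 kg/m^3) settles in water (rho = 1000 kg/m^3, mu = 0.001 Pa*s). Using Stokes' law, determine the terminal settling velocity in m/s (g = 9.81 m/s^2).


Density difference: rho_p - rho_f = 1040 - 1000 = 40 kg/m^3
d^2 = (2.74e-04)^2 = 7.5076e-08 m^2
Numerator = (rho_p - rho_f) * g * d^2 = 40 * 9.81 * 7.5076e-08 = 2.9459822e-05
Denominator = 18 * mu = 18 * 0.001 = 0.018
v_s = 2.9459822e-05 / 0.018 = 0.00163666 m/s
Check: Re = rho_f * v_s * d / mu = 1000 * 0.00163666 * 2.74e-04 / 0.001 = 0.448 < 1, so Stokes' law applies.

0.00163666 m/s


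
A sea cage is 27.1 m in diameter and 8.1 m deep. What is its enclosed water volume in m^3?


r = d/2 = 27.1/2 = 13.55 m
Base area = pi*r^2 = pi*13.55^2 = 576.80427 m^2
Volume = 576.80427 * 8.1 = 4672.11 m^3

4672.11 m^3


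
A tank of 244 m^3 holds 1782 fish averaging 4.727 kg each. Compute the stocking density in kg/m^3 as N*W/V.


Total biomass = 1782 fish * 4.727 kg = 8423.514 kg
Density = total biomass / volume = 8423.514 / 244 = 34.5226 kg/m^3

34.5226 kg/m^3


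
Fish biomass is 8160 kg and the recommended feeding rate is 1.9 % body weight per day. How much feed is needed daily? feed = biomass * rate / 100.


Feeding rate fraction = 1.9% / 100 = 0.019
Daily feed = 8160 kg * 0.019 = 155.04 kg/day

155.04 kg/day


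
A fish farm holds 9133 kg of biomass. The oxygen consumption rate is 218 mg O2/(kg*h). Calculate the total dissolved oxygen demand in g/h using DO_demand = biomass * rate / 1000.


Total O2 consumption (mg/h) = 9133 kg * 218 mg/(kg*h) = 1990994 mg/h
Convert to g/h: 1990994 / 1000 = 1990.994 g/h

1990.994 g/h


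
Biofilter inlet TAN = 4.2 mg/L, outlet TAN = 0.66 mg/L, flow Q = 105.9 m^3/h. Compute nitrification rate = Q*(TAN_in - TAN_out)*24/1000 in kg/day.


Concentration drop: TAN_in - TAN_out = 4.2 - 0.66 = 3.54 mg/L
Hourly TAN removed = Q * dTAN = 105.9 m^3/h * 3.54 mg/L = 374.886 g/h  (m^3/h * mg/L = g/h)
Daily TAN removed = 374.886 * 24 = 8997.264 g/day
Convert to kg/day: 8997.264 / 1000 = 8.997264 kg/day

8.997264 kg/day


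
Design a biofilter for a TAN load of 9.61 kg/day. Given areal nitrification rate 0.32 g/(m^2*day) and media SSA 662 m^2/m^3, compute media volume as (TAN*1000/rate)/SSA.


A = 9.61*1000 / 0.32 = 30031.25 m^2
V = 30031.25 / 662 = 45.3644

45.3644 m^3


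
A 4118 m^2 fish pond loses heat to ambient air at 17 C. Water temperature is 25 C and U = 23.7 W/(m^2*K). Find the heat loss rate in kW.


Temperature difference dT = 25 - 17 = 8 K
Heat loss (W) = U * A * dT = 23.7 * 4118 * 8 = 780772.8 W
Convert to kW: 780772.8 / 1000 = 780.7728 kW

780.7728 kW


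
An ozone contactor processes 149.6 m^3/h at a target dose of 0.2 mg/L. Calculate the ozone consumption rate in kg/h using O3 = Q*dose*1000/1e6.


O3 demand (mg/h) = Q * dose * 1000 = 149.6 * 0.2 * 1000 = 29920 mg/h
Convert mg to kg: 29920 / 1e6 = 0.02992 kg/h

0.02992 kg/h


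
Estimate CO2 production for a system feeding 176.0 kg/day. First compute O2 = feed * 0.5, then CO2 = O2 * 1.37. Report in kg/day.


O2 = 176.0 * 0.5 = 88
CO2 = 88 * 1.37 = 120.56

120.56 kg/day


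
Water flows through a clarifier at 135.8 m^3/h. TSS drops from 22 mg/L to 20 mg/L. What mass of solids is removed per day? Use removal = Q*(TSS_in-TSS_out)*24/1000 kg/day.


Concentration drop: TSS_in - TSS_out = 22 - 20 = 2 mg/L
Hourly solids removed = Q * dTSS = 135.8 m^3/h * 2 mg/L = 271.6 g/h  (m^3/h * mg/L = g/h)
Daily solids removed = 271.6 * 24 = 6518.4 g/day
Convert g to kg: 6518.4 / 1000 = 6.5184 kg/day

6.5184 kg/day


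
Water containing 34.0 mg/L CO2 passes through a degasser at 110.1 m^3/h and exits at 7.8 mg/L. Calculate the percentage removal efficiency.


CO2_out / CO2_in = 7.8 / 34.0 = 0.22941176
Fraction remaining = 0.22941176
efficiency = (1 - 0.22941176) * 100 = 77.0588 %

77.0588 %


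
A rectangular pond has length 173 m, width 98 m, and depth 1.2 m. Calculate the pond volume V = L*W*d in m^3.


Base area = L * W = 173 * 98 = 16954 m^2
Volume = area * depth = 16954 * 1.2 = 20344.8 m^3

20344.8 m^3


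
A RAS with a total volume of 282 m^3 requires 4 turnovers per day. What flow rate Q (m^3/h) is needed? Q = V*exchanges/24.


Daily recirculation volume = 282 m^3 * 4 = 1128 m^3/day
Flow rate Q = daily volume / 24 h = 1128 / 24 = 47 m^3/h

47 m^3/h


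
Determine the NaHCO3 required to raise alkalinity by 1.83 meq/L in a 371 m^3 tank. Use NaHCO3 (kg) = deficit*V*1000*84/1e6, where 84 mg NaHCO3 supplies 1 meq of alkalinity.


Tank volume in L = 371 m^3 * 1000 = 371000 L
Total meq required = 1.83 meq/L * 371000 L = 678930 meq
NaHCO3 mass = 678930 meq * 84 mg/meq / 1e6 = 57.0301 kg

57.0301 kg


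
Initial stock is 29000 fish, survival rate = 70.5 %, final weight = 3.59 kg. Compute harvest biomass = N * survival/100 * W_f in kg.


Survivors = 29000 * 70.5/100 = 20445 fish
Harvest biomass = survivors * W_f = 20445 * 3.59 = 73397.55 kg

73397.55 kg


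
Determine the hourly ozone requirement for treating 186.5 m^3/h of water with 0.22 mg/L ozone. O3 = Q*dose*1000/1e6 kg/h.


O3 demand (mg/h) = Q * dose * 1000 = 186.5 * 0.22 * 1000 = 41030 mg/h
Convert mg to kg: 41030 / 1e6 = 0.04103 kg/h

0.04103 kg/h


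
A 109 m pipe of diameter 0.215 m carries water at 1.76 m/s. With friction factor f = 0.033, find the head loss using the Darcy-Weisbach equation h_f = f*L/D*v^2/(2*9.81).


v^2 = 1.76^2 = 3.0976 m^2/s^2
L/D = 109/0.215 = 506.97674
h_f = f*(L/D)*v^2/(2g) = 0.033 * 506.97674 * 3.0976 / 19.62 = 2.64136 m

2.64136 m


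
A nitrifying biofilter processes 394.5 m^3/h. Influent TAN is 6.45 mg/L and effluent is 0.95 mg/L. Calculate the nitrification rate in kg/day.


Concentration drop: TAN_in - TAN_out = 6.45 - 0.95 = 5.5 mg/L
Hourly TAN removed = Q * dTAN = 394.5 m^3/h * 5.5 mg/L = 2169.75 g/h  (m^3/h * mg/L = g/h)
Daily TAN removed = 2169.75 * 24 = 52074 g/day
Convert to kg/day: 52074 / 1000 = 52.074 kg/day

52.074 kg/day


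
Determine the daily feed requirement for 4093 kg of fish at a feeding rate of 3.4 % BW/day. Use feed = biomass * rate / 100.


Feeding rate fraction = 3.4% / 100 = 0.034
Daily feed = 4093 kg * 0.034 = 139.162 kg/day

139.162 kg/day


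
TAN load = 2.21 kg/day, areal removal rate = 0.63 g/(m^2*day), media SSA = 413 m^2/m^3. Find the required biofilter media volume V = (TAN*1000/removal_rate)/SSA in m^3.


A = 2.21*1000 / 0.63 = 3507.9365 m^2
V = 3507.9365 / 413 = 8.49379

8.49379 m^3


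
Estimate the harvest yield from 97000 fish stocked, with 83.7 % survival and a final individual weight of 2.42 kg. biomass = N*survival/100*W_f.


Survivors = 97000 * 83.7/100 = 81189 fish
Harvest biomass = survivors * W_f = 81189 * 2.42 = 196477.38 kg

196477.38 kg


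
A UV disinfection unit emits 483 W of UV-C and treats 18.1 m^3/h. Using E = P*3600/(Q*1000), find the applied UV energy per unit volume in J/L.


Energy delivered per hour = 483 W * 3600 s = 1738800 J/h
Volume treated per hour = 18.1 m^3/h * 1000 = 18100 L/h
dose = 1738800 / 18100 = 96.0663 J/L

96.0663 J/L


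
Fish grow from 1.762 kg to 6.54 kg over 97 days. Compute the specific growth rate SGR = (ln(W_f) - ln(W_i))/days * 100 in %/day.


ln(W_f) = ln(6.54) = 1.8779372
ln(W_i) = ln(1.762) = 0.56644953
ln(W_f) - ln(W_i) = 1.8779372 - 0.56644953 = 1.3114877
SGR = 1.3114877 / 97 * 100 = 1.35205 %/day

1.35205 %/day


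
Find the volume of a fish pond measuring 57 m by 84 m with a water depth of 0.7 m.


Base area = L * W = 57 * 84 = 4788 m^2
Volume = area * depth = 4788 * 0.7 = 3351.6 m^3

3351.6 m^3


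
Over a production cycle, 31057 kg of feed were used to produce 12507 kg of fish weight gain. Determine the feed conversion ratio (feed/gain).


FCR = feed consumed / weight gained
FCR = 31057 kg / 12507 kg = 2.48317

2.48317


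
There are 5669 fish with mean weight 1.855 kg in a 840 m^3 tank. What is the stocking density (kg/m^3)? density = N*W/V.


Total biomass = 5669 fish * 1.855 kg = 10515.995 kg
Density = total biomass / volume = 10515.995 / 840 = 12.519 kg/m^3

12.519 kg/m^3


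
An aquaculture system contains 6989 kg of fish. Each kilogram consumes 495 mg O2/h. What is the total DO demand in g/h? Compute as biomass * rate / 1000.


Total O2 consumption (mg/h) = 6989 kg * 495 mg/(kg*h) = 3459555 mg/h
Convert to g/h: 3459555 / 1000 = 3459.555 g/h

3459.555 g/h


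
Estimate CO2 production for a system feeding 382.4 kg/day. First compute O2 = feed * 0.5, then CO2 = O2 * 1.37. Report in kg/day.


O2 = 382.4 * 0.5 = 191.2
CO2 = 191.2 * 1.37 = 261.944

261.944 kg/day


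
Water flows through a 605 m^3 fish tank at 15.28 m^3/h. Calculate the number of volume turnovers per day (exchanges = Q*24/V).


Daily flow volume = 15.28 m^3/h * 24 h = 366.72 m^3/day
Exchanges = daily flow / tank volume = 366.72 / 605 = 0.606149 exchanges/day

0.606149 exchanges/day


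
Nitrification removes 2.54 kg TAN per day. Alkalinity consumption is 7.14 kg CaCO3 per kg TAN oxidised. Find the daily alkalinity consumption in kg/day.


Alkalinity factor: 7.14 kg CaCO3 consumed per kg TAN nitrified
alk = 2.54 kg TAN * 7.14 = 18.1356 kg CaCO3/day

18.1356 kg CaCO3/day


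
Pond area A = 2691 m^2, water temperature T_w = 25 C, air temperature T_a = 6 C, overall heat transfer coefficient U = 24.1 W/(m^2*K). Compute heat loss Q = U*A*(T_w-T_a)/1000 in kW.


Temperature difference dT = 25 - 6 = 19 K
Heat loss (W) = U * A * dT = 24.1 * 2691 * 19 = 1232208.9 W
Convert to kW: 1232208.9 / 1000 = 1232.2089 kW

1232.2089 kW


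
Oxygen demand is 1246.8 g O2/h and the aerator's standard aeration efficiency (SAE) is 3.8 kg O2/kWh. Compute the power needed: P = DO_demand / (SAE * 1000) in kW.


SAE in g O2/kWh = 3.8 * 1000 = 3800 g/kWh
P = DO_demand / SAE_g = 1246.8 / 3800 = 0.328105 kW

0.328105 kW


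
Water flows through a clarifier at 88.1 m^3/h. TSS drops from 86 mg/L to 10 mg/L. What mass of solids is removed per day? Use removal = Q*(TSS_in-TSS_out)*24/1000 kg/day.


Concentration drop: TSS_in - TSS_out = 86 - 10 = 76 mg/L
Hourly solids removed = Q * dTSS = 88.1 m^3/h * 76 mg/L = 6695.6 g/h  (m^3/h * mg/L = g/h)
Daily solids removed = 6695.6 * 24 = 160694.4 g/day
Convert g to kg: 160694.4 / 1000 = 160.6944 kg/day

160.6944 kg/day


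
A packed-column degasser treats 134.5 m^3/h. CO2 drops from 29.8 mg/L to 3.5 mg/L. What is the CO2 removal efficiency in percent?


CO2_out / CO2_in = 3.5 / 29.8 = 0.11744966
Fraction remaining = 0.11744966
efficiency = (1 - 0.11744966) * 100 = 88.255 %

88.255 %


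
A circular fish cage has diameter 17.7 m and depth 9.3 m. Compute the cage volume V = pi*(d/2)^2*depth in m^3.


r = d/2 = 17.7/2 = 8.85 m
Base area = pi*r^2 = pi*8.85^2 = 246.05739 m^2
Volume = 246.05739 * 9.3 = 2288.33 m^3

2288.33 m^3


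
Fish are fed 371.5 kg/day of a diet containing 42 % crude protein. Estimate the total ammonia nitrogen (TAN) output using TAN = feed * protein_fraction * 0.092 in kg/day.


Protein in feed = 371.5 * 42/100 = 156.03 kg/day
TAN = protein * 0.092 = 156.03 * 0.092 = 14.35476 kg/day

14.35476 kg/day


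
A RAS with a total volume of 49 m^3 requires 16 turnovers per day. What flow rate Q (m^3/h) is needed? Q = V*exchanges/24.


Daily recirculation volume = 49 m^3 * 16 = 784 m^3/day
Flow rate Q = daily volume / 24 h = 784 / 24 = 32.6667 m^3/h

32.6667 m^3/h


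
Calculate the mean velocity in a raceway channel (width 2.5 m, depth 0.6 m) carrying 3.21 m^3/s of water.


Cross-sectional area = W * d = 2.5 * 0.6 = 1.5 m^2
Velocity = Q / A = 3.21 / 1.5 = 2.14 m/s

2.14 m/s


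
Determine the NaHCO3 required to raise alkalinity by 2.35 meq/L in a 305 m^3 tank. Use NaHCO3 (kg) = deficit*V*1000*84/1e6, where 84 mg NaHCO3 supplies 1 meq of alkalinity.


Tank volume in L = 305 m^3 * 1000 = 305000 L
Total meq required = 2.35 meq/L * 305000 L = 716750 meq
NaHCO3 mass = 716750 meq * 84 mg/meq / 1e6 = 60.207 kg

60.207 kg


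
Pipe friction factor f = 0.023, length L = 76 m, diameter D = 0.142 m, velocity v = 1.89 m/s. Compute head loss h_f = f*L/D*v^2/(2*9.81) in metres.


v^2 = 1.89^2 = 3.5721 m^2/s^2
L/D = 76/0.142 = 535.21127
h_f = f*(L/D)*v^2/(2g) = 0.023 * 535.21127 * 3.5721 / 19.62 = 2.24118 m

2.24118 m


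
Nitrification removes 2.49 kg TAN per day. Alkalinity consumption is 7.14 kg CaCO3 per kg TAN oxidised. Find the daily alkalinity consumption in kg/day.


Alkalinity factor: 7.14 kg CaCO3 consumed per kg TAN nitrified
alk = 2.49 kg TAN * 7.14 = 17.7786 kg CaCO3/day

17.7786 kg CaCO3/day


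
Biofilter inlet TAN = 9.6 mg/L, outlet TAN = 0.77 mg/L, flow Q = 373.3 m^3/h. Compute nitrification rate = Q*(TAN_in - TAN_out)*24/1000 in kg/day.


Concentration drop: TAN_in - TAN_out = 9.6 - 0.77 = 8.83 mg/L
Hourly TAN removed = Q * dTAN = 373.3 m^3/h * 8.83 mg/L = 3296.239 g/h  (m^3/h * mg/L = g/h)
Daily TAN removed = 3296.239 * 24 = 79109.736 g/day
Convert to kg/day: 79109.736 / 1000 = 79.109736 kg/day

79.109736 kg/day


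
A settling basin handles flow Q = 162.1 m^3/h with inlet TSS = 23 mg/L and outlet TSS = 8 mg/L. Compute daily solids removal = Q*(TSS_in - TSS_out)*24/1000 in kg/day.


Concentration drop: TSS_in - TSS_out = 23 - 8 = 15 mg/L
Hourly solids removed = Q * dTSS = 162.1 m^3/h * 15 mg/L = 2431.5 g/h  (m^3/h * mg/L = g/h)
Daily solids removed = 2431.5 * 24 = 58356 g/day
Convert g to kg: 58356 / 1000 = 58.356 kg/day

58.356 kg/day


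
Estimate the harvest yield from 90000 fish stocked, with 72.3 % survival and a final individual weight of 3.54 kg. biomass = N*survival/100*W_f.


Survivors = 90000 * 72.3/100 = 65070 fish
Harvest biomass = survivors * W_f = 65070 * 3.54 = 230347.8 kg

230347.8 kg


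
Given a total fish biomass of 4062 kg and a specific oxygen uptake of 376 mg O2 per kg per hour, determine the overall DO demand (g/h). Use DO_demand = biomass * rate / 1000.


Total O2 consumption (mg/h) = 4062 kg * 376 mg/(kg*h) = 1527312 mg/h
Convert to g/h: 1527312 / 1000 = 1527.312 g/h

1527.312 g/h


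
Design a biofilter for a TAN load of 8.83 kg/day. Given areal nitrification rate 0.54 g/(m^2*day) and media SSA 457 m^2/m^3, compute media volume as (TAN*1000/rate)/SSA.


A = 8.83*1000 / 0.54 = 16351.852 m^2
V = 16351.852 / 457 = 35.7809

35.7809 m^3


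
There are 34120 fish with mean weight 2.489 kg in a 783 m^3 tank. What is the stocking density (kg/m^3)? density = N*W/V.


Total biomass = 34120 fish * 2.489 kg = 84924.68 kg
Density = total biomass / volume = 84924.68 / 783 = 108.461 kg/m^3

108.461 kg/m^3


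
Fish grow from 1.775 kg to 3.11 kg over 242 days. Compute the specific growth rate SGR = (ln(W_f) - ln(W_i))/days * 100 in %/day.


ln(W_f) = ln(3.11) = 1.1346227
ln(W_i) = ln(1.775) = 0.57380042
ln(W_f) - ln(W_i) = 1.1346227 - 0.57380042 = 0.56082228
SGR = 0.56082228 / 242 * 100 = 0.231745 %/day

0.231745 %/day


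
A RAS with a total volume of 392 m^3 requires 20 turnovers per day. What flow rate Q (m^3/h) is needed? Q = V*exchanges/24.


Daily recirculation volume = 392 m^3 * 20 = 7840 m^3/day
Flow rate Q = daily volume / 24 h = 7840 / 24 = 326.667 m^3/h

326.667 m^3/h


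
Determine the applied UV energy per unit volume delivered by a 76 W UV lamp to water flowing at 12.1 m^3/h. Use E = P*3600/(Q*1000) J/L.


Energy delivered per hour = 76 W * 3600 s = 273600 J/h
Volume treated per hour = 12.1 m^3/h * 1000 = 12100 L/h
dose = 273600 / 12100 = 22.6116 J/L

22.6116 J/L


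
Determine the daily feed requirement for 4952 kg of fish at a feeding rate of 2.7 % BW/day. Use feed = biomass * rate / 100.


Feeding rate fraction = 2.7% / 100 = 0.027
Daily feed = 4952 kg * 0.027 = 133.704 kg/day

133.704 kg/day


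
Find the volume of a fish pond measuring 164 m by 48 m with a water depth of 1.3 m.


Base area = L * W = 164 * 48 = 7872 m^2
Volume = area * depth = 7872 * 1.3 = 10233.6 m^3

10233.6 m^3


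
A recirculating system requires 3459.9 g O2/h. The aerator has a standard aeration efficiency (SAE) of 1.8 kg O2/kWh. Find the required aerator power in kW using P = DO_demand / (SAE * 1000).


SAE in g O2/kWh = 1.8 * 1000 = 1800 g/kWh
P = DO_demand / SAE_g = 3459.9 / 1800 = 1.92217 kW

1.92217 kW


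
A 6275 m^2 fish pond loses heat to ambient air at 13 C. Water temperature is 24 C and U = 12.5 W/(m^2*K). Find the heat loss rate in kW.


Temperature difference dT = 24 - 13 = 11 K
Heat loss (W) = U * A * dT = 12.5 * 6275 * 11 = 862812.5 W
Convert to kW: 862812.5 / 1000 = 862.8125 kW

862.8125 kW


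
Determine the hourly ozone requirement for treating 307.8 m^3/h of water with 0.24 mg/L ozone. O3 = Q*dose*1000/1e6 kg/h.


O3 demand (mg/h) = Q * dose * 1000 = 307.8 * 0.24 * 1000 = 73872 mg/h
Convert mg to kg: 73872 / 1e6 = 0.073872 kg/h

0.073872 kg/h


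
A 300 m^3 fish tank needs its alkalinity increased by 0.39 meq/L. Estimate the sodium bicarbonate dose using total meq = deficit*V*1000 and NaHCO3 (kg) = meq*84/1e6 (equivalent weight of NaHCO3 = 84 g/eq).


Tank volume in L = 300 m^3 * 1000 = 300000 L
Total meq required = 0.39 meq/L * 300000 L = 117000 meq
NaHCO3 mass = 117000 meq * 84 mg/meq / 1e6 = 9.828 kg

9.828 kg


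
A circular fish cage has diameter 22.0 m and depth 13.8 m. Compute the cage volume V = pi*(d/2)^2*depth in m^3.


r = d/2 = 22.0/2 = 11 m
Base area = pi*r^2 = pi*11^2 = 380.13271 m^2
Volume = 380.13271 * 13.8 = 5245.83 m^3

5245.83 m^3


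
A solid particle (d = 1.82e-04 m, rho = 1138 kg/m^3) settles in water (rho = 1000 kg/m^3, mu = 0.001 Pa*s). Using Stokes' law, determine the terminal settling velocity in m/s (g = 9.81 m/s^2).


Density difference: rho_p - rho_f = 1138 - 1000 = 138 kg/m^3
d^2 = (1.82e-04)^2 = 3.3124e-08 m^2
Numerator = (rho_p - rho_f) * g * d^2 = 138 * 9.81 * 3.3124e-08 = 4.4842609e-05
Denominator = 18 * mu = 18 * 0.001 = 0.018
v_s = 4.4842609e-05 / 0.018 = 0.00249126 m/s
Check: Re = rho_f * v_s * d / mu = 1000 * 0.00249126 * 1.82e-04 / 0.001 = 0.453 < 1, so Stokes' law applies.

0.00249126 m/s


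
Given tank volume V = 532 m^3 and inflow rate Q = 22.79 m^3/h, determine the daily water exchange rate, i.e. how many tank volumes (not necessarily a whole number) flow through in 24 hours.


Daily flow volume = 22.79 m^3/h * 24 h = 546.96 m^3/day
Exchanges = daily flow / tank volume = 546.96 / 532 = 1.02812 exchanges/day

1.02812 exchanges/day


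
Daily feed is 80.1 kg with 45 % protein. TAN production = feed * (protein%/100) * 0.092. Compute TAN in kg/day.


Protein in feed = 80.1 * 45/100 = 36.045 kg/day
TAN = protein * 0.092 = 36.045 * 0.092 = 3.31614 kg/day

3.31614 kg/day
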